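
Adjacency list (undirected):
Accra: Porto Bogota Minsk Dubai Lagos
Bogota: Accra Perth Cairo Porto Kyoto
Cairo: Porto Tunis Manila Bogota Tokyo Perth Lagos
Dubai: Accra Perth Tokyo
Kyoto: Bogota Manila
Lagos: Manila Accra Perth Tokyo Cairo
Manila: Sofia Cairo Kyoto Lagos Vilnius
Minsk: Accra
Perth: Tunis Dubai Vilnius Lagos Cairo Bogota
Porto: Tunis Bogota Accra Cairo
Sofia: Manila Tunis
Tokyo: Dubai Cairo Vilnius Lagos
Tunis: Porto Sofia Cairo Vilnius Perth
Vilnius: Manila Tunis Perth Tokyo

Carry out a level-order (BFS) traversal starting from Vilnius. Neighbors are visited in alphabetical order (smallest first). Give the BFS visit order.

Vilnius → Manila → Perth → Tokyo → Tunis → Cairo → Kyoto → Lagos → Sofia → Bogota → Dubai → Porto → Accra → Minsk

Visit Vilnius; enqueue Manila, Perth, Tokyo, Tunis → queue [Manila, Perth, Tokyo, Tunis]
Visit Manila; enqueue Cairo, Kyoto, Lagos, Sofia → queue [Perth, Tokyo, Tunis, Cairo, Kyoto, Lagos, Sofia]
Visit Perth; enqueue Bogota, Dubai → queue [Tokyo, Tunis, Cairo, Kyoto, Lagos, Sofia, Bogota, Dubai]
Visit Tokyo → queue [Tunis, Cairo, Kyoto, Lagos, Sofia, Bogota, Dubai]
Visit Tunis; enqueue Porto → queue [Cairo, Kyoto, Lagos, Sofia, Bogota, Dubai, Porto]
Visit Cairo → queue [Kyoto, Lagos, Sofia, Bogota, Dubai, Porto]
Visit Kyoto → queue [Lagos, Sofia, Bogota, Dubai, Porto]
Visit Lagos; enqueue Accra → queue [Sofia, Bogota, Dubai, Porto, Accra]
Visit Sofia → queue [Bogota, Dubai, Porto, Accra]
Visit Bogota → queue [Dubai, Porto, Accra]
Visit Dubai → queue [Porto, Accra]
Visit Porto → queue [Accra]
Visit Accra; enqueue Minsk → queue [Minsk]
Visit Minsk → queue []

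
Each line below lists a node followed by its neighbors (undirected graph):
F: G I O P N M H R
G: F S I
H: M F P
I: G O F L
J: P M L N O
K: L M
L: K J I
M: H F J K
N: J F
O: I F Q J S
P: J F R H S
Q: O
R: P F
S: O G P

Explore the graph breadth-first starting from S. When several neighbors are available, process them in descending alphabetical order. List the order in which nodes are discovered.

Visit S; enqueue P, O, G → queue [P, O, G]
Visit P; enqueue R, J, H, F → queue [O, G, R, J, H, F]
Visit O; enqueue Q, I → queue [G, R, J, H, F, Q, I]
Visit G → queue [R, J, H, F, Q, I]
Visit R → queue [J, H, F, Q, I]
Visit J; enqueue N, M, L → queue [H, F, Q, I, N, M, L]
Visit H → queue [F, Q, I, N, M, L]
Visit F → queue [Q, I, N, M, L]
Visit Q → queue [I, N, M, L]
Visit I → queue [N, M, L]
Visit N → queue [M, L]
Visit M; enqueue K → queue [L, K]
Visit L → queue [K]
Visit K → queue []

S → P → O → G → R → J → H → F → Q → I → N → M → L → K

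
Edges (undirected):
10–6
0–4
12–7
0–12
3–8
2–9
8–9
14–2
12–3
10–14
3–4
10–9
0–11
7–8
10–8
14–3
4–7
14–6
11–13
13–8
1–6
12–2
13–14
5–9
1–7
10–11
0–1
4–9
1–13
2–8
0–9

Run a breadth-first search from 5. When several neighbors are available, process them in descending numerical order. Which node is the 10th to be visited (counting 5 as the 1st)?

6

Visit 5; enqueue 9 → queue [9]
Visit 9; enqueue 10, 8, 4, 2, 0 → queue [10, 8, 4, 2, 0]
Visit 10; enqueue 14, 11, 6 → queue [8, 4, 2, 0, 14, 11, 6]
Visit 8; enqueue 13, 7, 3 → queue [4, 2, 0, 14, 11, 6, 13, 7, 3]
Visit 4 → queue [2, 0, 14, 11, 6, 13, 7, 3]
Visit 2; enqueue 12 → queue [0, 14, 11, 6, 13, 7, 3, 12]
Visit 0; enqueue 1 → queue [14, 11, 6, 13, 7, 3, 12, 1]
Visit 14 → queue [11, 6, 13, 7, 3, 12, 1]
Visit 11 → queue [6, 13, 7, 3, 12, 1]
Visit 6 → queue [13, 7, 3, 12, 1]
Visit 13 → queue [7, 3, 12, 1]
Visit 7 → queue [3, 12, 1]
Visit 3 → queue [12, 1]
Visit 12 → queue [1]
Visit 1 → queue []

Visit order: 5, 9, 10, 8, 4, 2, 0, 14, 11, 6, 13, 7, 3, 12, 1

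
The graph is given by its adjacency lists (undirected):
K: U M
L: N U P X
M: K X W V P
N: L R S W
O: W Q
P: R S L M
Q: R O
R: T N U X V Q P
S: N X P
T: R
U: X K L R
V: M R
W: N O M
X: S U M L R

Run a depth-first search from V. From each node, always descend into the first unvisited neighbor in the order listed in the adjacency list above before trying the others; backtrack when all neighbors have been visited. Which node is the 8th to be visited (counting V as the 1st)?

Visit V
V → M
M → K
K → U
U → X
X → S
S → N
N → L
L → P
P → R
R → T
R → Q
Q → O
O → W

Visit order: V, M, K, U, X, S, N, L, P, R, T, Q, O, W

L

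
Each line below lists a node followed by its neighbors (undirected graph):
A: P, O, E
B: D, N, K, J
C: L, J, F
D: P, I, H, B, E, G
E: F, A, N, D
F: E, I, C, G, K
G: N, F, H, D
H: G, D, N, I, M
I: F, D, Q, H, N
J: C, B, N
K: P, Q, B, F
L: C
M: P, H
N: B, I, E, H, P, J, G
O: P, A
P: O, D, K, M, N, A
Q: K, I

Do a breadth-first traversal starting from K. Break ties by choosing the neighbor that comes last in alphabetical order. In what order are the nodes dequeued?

K, Q, P, F, B, I, O, N, M, D, A, G, E, C, J, H, L

Visit K; enqueue Q, P, F, B → queue [Q, P, F, B]
Visit Q; enqueue I → queue [P, F, B, I]
Visit P; enqueue O, N, M, D, A → queue [F, B, I, O, N, M, D, A]
Visit F; enqueue G, E, C → queue [B, I, O, N, M, D, A, G, E, C]
Visit B; enqueue J → queue [I, O, N, M, D, A, G, E, C, J]
Visit I; enqueue H → queue [O, N, M, D, A, G, E, C, J, H]
Visit O → queue [N, M, D, A, G, E, C, J, H]
Visit N → queue [M, D, A, G, E, C, J, H]
Visit M → queue [D, A, G, E, C, J, H]
Visit D → queue [A, G, E, C, J, H]
Visit A → queue [G, E, C, J, H]
Visit G → queue [E, C, J, H]
Visit E → queue [C, J, H]
Visit C; enqueue L → queue [J, H, L]
Visit J → queue [H, L]
Visit H → queue [L]
Visit L → queue []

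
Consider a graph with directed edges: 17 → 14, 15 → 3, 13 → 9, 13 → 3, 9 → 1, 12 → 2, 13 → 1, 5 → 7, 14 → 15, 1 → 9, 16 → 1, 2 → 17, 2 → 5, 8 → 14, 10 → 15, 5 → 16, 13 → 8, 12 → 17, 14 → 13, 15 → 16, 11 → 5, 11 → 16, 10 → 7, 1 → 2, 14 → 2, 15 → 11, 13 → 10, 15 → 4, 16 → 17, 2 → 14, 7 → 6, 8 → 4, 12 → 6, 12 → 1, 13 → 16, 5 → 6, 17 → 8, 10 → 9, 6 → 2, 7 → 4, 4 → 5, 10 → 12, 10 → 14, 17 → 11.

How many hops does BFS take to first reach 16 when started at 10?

Level 0: 10
Level 1: 7, 9, 12, 14, 15
Level 2: 1, 2, 3, 4, 6, 11, 13, 16, 17
Level 3: 5, 8
16 first appears at level 2.

2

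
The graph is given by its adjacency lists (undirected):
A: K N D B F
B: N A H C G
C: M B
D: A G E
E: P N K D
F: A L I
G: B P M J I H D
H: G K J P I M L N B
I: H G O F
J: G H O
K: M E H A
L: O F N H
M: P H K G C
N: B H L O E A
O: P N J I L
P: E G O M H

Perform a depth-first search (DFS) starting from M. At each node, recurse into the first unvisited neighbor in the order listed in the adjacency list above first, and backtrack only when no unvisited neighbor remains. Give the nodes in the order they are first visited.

Visit M
M → P
P → E
E → N
N → B
B → A
A → K
K → H
H → G
G → J
J → O
O → I
I → F
F → L
G → D
B → C

M, P, E, N, B, A, K, H, G, J, O, I, F, L, D, C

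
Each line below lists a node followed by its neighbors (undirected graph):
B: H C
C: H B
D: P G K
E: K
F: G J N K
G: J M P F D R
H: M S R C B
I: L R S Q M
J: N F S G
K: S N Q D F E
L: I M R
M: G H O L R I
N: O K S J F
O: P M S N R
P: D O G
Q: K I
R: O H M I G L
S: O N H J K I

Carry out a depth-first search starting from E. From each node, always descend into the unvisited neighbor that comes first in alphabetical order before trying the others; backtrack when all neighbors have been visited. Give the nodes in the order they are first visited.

E -> K -> D -> G -> F -> J -> N -> O -> M -> H -> B -> C -> R -> I -> L -> Q -> S -> P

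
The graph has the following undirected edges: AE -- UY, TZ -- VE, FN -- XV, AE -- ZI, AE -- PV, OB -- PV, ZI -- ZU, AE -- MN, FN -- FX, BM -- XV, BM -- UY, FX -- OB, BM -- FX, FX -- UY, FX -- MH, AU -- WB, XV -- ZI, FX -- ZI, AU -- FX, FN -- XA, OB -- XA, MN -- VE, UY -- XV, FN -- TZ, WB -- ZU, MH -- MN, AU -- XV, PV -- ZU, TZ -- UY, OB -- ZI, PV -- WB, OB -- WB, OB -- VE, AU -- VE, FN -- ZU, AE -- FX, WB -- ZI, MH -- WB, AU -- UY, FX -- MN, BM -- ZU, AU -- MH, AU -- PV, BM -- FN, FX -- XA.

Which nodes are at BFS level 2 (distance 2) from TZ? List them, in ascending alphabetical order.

AE, AU, BM, FX, MN, OB, XA, XV, ZU

Level 0: TZ
Level 1: FN, UY, VE
Level 2: AE, AU, BM, FX, MN, OB, XA, XV, ZU
Level 3: MH, PV, WB, ZI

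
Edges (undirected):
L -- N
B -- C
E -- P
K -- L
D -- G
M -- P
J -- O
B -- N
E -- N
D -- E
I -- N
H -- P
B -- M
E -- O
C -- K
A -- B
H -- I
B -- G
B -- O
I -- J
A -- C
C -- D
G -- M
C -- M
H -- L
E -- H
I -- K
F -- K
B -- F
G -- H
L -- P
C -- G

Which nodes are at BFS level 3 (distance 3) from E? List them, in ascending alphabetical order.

Level 0: E
Level 1: D, H, N, O, P
Level 2: B, C, G, I, J, L, M
Level 3: A, F, K

A, F, K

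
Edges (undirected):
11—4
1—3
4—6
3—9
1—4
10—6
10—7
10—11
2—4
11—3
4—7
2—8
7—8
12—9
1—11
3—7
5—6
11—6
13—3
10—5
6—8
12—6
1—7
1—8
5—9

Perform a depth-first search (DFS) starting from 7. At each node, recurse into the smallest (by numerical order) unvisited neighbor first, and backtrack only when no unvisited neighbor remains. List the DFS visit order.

7 -> 1 -> 3 -> 9 -> 5 -> 6 -> 4 -> 2 -> 8 -> 11 -> 10 -> 12 -> 13

Visit 7
7 → 1
1 → 3
3 → 9
9 → 5
5 → 6
6 → 4
4 → 2
2 → 8
4 → 11
11 → 10
6 → 12
3 → 13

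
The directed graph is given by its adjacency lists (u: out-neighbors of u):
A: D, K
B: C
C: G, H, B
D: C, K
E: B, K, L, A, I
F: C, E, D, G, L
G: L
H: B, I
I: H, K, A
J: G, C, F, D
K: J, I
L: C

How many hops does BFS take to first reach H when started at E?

Level 0: E
Level 1: A, B, I, K, L
Level 2: C, D, H, J
Level 3: F, G
H first appears at level 2.

2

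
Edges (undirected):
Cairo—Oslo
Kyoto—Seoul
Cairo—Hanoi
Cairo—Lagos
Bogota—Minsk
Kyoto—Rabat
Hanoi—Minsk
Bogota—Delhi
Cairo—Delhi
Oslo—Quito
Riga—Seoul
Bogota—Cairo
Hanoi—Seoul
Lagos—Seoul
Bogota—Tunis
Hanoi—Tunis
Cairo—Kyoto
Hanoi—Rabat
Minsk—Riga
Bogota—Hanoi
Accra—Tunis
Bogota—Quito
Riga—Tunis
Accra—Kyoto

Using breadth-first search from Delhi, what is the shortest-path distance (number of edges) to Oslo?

Level 0: Delhi
Level 1: Bogota, Cairo
Level 2: Hanoi, Kyoto, Lagos, Minsk, Oslo, Quito, Tunis
Level 3: Accra, Rabat, Riga, Seoul
Oslo first appears at level 2.

2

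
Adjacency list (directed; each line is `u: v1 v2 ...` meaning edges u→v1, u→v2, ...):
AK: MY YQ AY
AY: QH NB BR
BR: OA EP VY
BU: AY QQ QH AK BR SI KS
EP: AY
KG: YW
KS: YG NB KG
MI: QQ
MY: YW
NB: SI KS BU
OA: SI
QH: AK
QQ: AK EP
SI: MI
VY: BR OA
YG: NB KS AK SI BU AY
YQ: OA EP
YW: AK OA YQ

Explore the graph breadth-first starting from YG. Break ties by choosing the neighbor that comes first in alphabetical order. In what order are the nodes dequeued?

YG, AK, AY, BU, KS, NB, SI, MY, YQ, BR, QH, QQ, KG, MI, YW, EP, OA, VY

Visit YG; enqueue AK, AY, BU, KS, NB, SI → queue [AK, AY, BU, KS, NB, SI]
Visit AK; enqueue MY, YQ → queue [AY, BU, KS, NB, SI, MY, YQ]
Visit AY; enqueue BR, QH → queue [BU, KS, NB, SI, MY, YQ, BR, QH]
Visit BU; enqueue QQ → queue [KS, NB, SI, MY, YQ, BR, QH, QQ]
Visit KS; enqueue KG → queue [NB, SI, MY, YQ, BR, QH, QQ, KG]
Visit NB → queue [SI, MY, YQ, BR, QH, QQ, KG]
Visit SI; enqueue MI → queue [MY, YQ, BR, QH, QQ, KG, MI]
Visit MY; enqueue YW → queue [YQ, BR, QH, QQ, KG, MI, YW]
Visit YQ; enqueue EP, OA → queue [BR, QH, QQ, KG, MI, YW, EP, OA]
Visit BR; enqueue VY → queue [QH, QQ, KG, MI, YW, EP, OA, VY]
Visit QH → queue [QQ, KG, MI, YW, EP, OA, VY]
Visit QQ → queue [KG, MI, YW, EP, OA, VY]
Visit KG → queue [MI, YW, EP, OA, VY]
Visit MI → queue [YW, EP, OA, VY]
Visit YW → queue [EP, OA, VY]
Visit EP → queue [OA, VY]
Visit OA → queue [VY]
Visit VY → queue []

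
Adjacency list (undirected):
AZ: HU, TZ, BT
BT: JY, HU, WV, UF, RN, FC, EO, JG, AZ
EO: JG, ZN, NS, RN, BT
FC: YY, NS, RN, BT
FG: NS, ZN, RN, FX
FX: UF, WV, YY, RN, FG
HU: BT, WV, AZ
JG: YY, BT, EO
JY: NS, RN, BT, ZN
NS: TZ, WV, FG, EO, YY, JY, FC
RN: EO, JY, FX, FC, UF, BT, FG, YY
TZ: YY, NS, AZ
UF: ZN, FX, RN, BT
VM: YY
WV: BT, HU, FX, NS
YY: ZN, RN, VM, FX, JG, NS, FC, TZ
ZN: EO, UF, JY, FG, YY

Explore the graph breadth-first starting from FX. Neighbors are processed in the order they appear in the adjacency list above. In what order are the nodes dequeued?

Visit FX; enqueue UF, WV, YY, RN, FG → queue [UF, WV, YY, RN, FG]
Visit UF; enqueue ZN, BT → queue [WV, YY, RN, FG, ZN, BT]
Visit WV; enqueue HU, NS → queue [YY, RN, FG, ZN, BT, HU, NS]
Visit YY; enqueue VM, JG, FC, TZ → queue [RN, FG, ZN, BT, HU, NS, VM, JG, FC, TZ]
Visit RN; enqueue EO, JY → queue [FG, ZN, BT, HU, NS, VM, JG, FC, TZ, EO, JY]
Visit FG → queue [ZN, BT, HU, NS, VM, JG, FC, TZ, EO, JY]
Visit ZN → queue [BT, HU, NS, VM, JG, FC, TZ, EO, JY]
Visit BT; enqueue AZ → queue [HU, NS, VM, JG, FC, TZ, EO, JY, AZ]
Visit HU → queue [NS, VM, JG, FC, TZ, EO, JY, AZ]
Visit NS → queue [VM, JG, FC, TZ, EO, JY, AZ]
Visit VM → queue [JG, FC, TZ, EO, JY, AZ]
Visit JG → queue [FC, TZ, EO, JY, AZ]
Visit FC → queue [TZ, EO, JY, AZ]
Visit TZ → queue [EO, JY, AZ]
Visit EO → queue [JY, AZ]
Visit JY → queue [AZ]
Visit AZ → queue []

FX, UF, WV, YY, RN, FG, ZN, BT, HU, NS, VM, JG, FC, TZ, EO, JY, AZ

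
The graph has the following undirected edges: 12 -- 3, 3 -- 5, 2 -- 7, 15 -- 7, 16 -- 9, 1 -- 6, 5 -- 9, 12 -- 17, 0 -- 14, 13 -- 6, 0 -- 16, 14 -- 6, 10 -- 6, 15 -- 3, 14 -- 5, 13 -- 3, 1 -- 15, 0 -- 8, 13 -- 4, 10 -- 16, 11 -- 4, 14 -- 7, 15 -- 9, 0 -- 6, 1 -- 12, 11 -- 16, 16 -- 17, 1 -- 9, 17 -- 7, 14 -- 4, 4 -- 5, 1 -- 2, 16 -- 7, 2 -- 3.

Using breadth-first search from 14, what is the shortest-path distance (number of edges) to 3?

2

Level 0: 14
Level 1: 0, 4, 5, 6, 7
Level 2: 1, 2, 3, 8, 9, 10, 11, 13, 15, 16, 17
Level 3: 12
3 first appears at level 2.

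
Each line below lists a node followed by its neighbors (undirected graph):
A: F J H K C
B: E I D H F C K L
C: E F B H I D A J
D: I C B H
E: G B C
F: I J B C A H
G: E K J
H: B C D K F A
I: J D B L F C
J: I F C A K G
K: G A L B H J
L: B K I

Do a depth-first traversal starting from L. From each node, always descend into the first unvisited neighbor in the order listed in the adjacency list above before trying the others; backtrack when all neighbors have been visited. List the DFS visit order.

L -> B -> E -> G -> K -> A -> F -> I -> J -> C -> H -> D

Visit L
L → B
B → E
E → G
G → K
K → A
A → F
F → I
I → J
J → C
C → H
H → D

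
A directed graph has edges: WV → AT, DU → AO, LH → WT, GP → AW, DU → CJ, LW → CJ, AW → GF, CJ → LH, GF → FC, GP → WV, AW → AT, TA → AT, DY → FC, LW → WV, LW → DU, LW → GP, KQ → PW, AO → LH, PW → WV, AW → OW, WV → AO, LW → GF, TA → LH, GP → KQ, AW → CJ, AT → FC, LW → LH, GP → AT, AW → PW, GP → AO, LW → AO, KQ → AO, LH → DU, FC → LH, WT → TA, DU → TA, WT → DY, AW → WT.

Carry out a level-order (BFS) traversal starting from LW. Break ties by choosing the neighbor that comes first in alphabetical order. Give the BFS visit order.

LW AO CJ DU GF GP LH WV TA FC AT AW KQ WT OW PW DY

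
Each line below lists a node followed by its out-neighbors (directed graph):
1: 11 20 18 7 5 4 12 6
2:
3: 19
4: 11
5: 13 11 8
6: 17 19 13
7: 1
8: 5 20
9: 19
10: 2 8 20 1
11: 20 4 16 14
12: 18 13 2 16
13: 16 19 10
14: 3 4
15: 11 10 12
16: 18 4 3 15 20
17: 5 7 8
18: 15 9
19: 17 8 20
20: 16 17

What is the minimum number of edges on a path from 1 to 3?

3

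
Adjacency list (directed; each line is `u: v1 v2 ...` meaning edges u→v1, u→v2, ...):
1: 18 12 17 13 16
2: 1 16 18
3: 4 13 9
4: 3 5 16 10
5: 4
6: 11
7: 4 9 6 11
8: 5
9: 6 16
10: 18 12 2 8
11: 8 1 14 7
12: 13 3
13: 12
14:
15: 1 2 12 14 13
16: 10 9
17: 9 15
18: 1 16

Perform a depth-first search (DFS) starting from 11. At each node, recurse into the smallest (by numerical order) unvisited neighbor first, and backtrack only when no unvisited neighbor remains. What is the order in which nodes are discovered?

Visit 11
11 → 1
1 → 12
12 → 3
3 → 4
4 → 5
4 → 10
10 → 2
2 → 16
16 → 9
9 → 6
2 → 18
10 → 8
3 → 13
1 → 17
17 → 15
15 → 14
11 → 7

11 -> 1 -> 12 -> 3 -> 4 -> 5 -> 10 -> 2 -> 16 -> 9 -> 6 -> 18 -> 8 -> 13 -> 17 -> 15 -> 14 -> 7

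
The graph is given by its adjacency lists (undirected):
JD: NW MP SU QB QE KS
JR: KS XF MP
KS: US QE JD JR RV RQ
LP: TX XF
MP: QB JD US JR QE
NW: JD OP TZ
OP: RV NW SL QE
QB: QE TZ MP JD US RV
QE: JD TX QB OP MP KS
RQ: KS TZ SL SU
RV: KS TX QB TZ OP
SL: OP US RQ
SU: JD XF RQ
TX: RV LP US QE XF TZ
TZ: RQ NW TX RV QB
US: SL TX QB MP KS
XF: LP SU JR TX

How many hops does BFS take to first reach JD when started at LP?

3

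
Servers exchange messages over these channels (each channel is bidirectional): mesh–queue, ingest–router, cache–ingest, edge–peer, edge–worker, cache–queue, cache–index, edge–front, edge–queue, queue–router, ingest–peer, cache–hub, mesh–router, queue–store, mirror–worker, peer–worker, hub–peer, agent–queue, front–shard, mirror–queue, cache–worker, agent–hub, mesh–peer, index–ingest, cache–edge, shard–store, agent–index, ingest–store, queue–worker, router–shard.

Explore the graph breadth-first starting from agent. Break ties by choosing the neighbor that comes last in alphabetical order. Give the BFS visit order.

agent, queue, index, hub, worker, store, router, mirror, mesh, edge, cache, ingest, peer, shard, front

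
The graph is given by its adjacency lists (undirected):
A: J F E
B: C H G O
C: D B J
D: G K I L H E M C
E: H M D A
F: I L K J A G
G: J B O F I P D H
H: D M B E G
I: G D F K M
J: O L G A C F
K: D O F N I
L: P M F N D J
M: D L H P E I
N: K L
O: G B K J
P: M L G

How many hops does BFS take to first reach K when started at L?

Level 0: L
Level 1: D, F, J, M, N, P
Level 2: A, C, E, G, H, I, K, O
Level 3: B
K first appears at level 2.

2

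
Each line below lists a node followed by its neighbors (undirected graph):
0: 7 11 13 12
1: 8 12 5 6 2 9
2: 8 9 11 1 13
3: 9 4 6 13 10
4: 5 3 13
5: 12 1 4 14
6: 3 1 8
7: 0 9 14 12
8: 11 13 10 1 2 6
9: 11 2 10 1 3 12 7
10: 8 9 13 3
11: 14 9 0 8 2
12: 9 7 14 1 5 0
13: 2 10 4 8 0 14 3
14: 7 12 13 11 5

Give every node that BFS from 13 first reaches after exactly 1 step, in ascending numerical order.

Level 0: 13
Level 1: 0, 2, 3, 4, 8, 10, 14
Level 2: 1, 5, 6, 7, 9, 11, 12

0, 2, 3, 4, 8, 10, 14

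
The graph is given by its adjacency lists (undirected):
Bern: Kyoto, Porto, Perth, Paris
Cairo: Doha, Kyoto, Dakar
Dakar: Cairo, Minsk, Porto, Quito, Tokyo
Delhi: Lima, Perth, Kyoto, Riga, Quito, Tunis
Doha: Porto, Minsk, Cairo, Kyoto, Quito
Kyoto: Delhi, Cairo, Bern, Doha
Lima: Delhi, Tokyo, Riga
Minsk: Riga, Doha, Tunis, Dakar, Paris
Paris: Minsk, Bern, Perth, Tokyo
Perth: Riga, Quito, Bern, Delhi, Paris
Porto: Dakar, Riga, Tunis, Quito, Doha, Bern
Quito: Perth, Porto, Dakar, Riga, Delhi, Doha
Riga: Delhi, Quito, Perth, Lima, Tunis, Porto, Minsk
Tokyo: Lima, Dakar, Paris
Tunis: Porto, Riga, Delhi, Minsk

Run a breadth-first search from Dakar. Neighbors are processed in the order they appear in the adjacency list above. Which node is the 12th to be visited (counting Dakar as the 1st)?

Bern

Visit Dakar; enqueue Cairo, Minsk, Porto, Quito, Tokyo → queue [Cairo, Minsk, Porto, Quito, Tokyo]
Visit Cairo; enqueue Doha, Kyoto → queue [Minsk, Porto, Quito, Tokyo, Doha, Kyoto]
Visit Minsk; enqueue Riga, Tunis, Paris → queue [Porto, Quito, Tokyo, Doha, Kyoto, Riga, Tunis, Paris]
Visit Porto; enqueue Bern → queue [Quito, Tokyo, Doha, Kyoto, Riga, Tunis, Paris, Bern]
Visit Quito; enqueue Perth, Delhi → queue [Tokyo, Doha, Kyoto, Riga, Tunis, Paris, Bern, Perth, Delhi]
Visit Tokyo; enqueue Lima → queue [Doha, Kyoto, Riga, Tunis, Paris, Bern, Perth, Delhi, Lima]
Visit Doha → queue [Kyoto, Riga, Tunis, Paris, Bern, Perth, Delhi, Lima]
Visit Kyoto → queue [Riga, Tunis, Paris, Bern, Perth, Delhi, Lima]
Visit Riga → queue [Tunis, Paris, Bern, Perth, Delhi, Lima]
Visit Tunis → queue [Paris, Bern, Perth, Delhi, Lima]
Visit Paris → queue [Bern, Perth, Delhi, Lima]
Visit Bern → queue [Perth, Delhi, Lima]
Visit Perth → queue [Delhi, Lima]
Visit Delhi → queue [Lima]
Visit Lima → queue []

Visit order: Dakar, Cairo, Minsk, Porto, Quito, Tokyo, Doha, Kyoto, Riga, Tunis, Paris, Bern, Perth, Delhi, Lima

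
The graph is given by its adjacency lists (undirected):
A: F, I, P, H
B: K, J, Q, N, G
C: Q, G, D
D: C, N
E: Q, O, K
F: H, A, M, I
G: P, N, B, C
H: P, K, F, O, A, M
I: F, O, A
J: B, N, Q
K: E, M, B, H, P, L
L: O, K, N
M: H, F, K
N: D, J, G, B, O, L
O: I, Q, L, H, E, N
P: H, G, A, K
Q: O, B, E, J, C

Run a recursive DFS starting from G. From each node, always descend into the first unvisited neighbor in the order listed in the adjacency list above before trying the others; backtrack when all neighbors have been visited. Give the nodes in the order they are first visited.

G → P → H → K → E → Q → O → I → F → A → M → L → N → D → C → J → B

Visit G
G → P
P → H
H → K
K → E
E → Q
Q → O
O → I
I → F
F → A
F → M
O → L
L → N
N → D
D → C
N → J
J → B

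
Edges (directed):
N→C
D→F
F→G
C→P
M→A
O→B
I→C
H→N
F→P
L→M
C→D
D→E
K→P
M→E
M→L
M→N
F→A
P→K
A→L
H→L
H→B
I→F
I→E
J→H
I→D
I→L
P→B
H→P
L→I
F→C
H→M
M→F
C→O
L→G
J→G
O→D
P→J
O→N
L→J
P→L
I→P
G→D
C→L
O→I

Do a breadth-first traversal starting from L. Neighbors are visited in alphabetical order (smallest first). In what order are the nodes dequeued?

L → G → I → J → M → D → C → E → F → P → H → A → N → O → B → K

Visit L; enqueue G, I, J, M → queue [G, I, J, M]
Visit G; enqueue D → queue [I, J, M, D]
Visit I; enqueue C, E, F, P → queue [J, M, D, C, E, F, P]
Visit J; enqueue H → queue [M, D, C, E, F, P, H]
Visit M; enqueue A, N → queue [D, C, E, F, P, H, A, N]
Visit D → queue [C, E, F, P, H, A, N]
Visit C; enqueue O → queue [E, F, P, H, A, N, O]
Visit E → queue [F, P, H, A, N, O]
Visit F → queue [P, H, A, N, O]
Visit P; enqueue B, K → queue [H, A, N, O, B, K]
Visit H → queue [A, N, O, B, K]
Visit A → queue [N, O, B, K]
Visit N → queue [O, B, K]
Visit O → queue [B, K]
Visit B → queue [K]
Visit K → queue []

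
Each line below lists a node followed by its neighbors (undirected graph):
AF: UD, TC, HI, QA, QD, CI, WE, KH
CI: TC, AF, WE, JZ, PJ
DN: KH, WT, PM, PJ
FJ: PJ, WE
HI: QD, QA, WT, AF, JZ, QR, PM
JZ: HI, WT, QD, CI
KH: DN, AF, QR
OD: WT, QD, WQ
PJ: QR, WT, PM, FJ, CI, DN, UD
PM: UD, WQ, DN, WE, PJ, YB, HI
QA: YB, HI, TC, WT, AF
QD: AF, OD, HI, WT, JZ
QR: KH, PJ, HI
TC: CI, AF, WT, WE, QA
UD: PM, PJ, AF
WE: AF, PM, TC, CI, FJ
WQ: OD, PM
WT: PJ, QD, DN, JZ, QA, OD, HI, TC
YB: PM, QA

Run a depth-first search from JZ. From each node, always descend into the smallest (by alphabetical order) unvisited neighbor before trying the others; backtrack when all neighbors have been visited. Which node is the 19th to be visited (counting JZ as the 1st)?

Visit JZ
JZ → CI
CI → AF
AF → HI
HI → PM
PM → DN
DN → KH
KH → QR
QR → PJ
PJ → FJ
FJ → WE
WE → TC
TC → QA
QA → WT
WT → OD
OD → QD
OD → WQ
QA → YB
PJ → UD

Visit order: JZ, CI, AF, HI, PM, DN, KH, QR, PJ, FJ, WE, TC, QA, WT, OD, QD, WQ, YB, UD

UD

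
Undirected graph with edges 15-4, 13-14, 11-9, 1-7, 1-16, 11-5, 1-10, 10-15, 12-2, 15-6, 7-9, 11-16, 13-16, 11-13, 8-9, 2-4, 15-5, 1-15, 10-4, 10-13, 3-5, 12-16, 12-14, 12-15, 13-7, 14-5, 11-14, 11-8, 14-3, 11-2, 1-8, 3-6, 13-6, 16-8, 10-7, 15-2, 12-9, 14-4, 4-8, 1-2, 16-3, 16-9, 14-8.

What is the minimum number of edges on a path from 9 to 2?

Level 0: 9
Level 1: 7, 8, 11, 12, 16
Level 2: 1, 2, 3, 4, 5, 10, 13, 14, 15
Level 3: 6
2 first appears at level 2.

2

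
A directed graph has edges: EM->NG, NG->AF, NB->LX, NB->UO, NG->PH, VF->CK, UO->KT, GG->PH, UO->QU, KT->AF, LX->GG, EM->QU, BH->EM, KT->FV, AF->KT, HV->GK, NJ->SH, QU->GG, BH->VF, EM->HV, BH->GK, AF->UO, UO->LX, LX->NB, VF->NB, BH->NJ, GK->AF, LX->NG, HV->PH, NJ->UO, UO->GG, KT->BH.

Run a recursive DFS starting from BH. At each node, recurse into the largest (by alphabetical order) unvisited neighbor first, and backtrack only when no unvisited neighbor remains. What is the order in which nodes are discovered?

BH VF NB UO QU GG PH LX NG AF KT FV CK NJ SH GK EM HV

Visit BH
BH → VF
VF → NB
NB → UO
UO → QU
QU → GG
GG → PH
UO → LX
LX → NG
NG → AF
AF → KT
KT → FV
VF → CK
BH → NJ
NJ → SH
BH → GK
BH → EM
EM → HV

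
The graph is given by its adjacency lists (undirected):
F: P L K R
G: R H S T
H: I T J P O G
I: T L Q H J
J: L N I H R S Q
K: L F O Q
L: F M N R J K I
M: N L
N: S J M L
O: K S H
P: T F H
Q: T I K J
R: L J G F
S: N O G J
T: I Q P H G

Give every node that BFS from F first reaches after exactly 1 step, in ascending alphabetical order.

Level 0: F
Level 1: K, L, P, R
Level 2: G, H, I, J, M, N, O, Q, T
Level 3: S

K, L, P, R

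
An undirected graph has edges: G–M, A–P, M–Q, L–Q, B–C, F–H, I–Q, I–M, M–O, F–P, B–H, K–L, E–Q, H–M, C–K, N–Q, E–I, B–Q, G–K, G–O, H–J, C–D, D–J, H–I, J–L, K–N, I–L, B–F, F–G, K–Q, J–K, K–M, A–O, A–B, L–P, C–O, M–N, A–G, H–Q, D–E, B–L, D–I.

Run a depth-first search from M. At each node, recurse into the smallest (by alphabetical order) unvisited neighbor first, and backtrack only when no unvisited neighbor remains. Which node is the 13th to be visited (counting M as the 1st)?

J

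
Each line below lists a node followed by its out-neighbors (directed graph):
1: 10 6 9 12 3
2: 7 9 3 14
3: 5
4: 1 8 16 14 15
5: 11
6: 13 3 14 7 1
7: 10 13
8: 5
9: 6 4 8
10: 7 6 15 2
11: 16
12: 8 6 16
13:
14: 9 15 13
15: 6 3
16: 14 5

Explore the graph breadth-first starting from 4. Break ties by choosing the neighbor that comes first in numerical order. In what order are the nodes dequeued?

4 1 8 14 15 16 3 6 9 10 12 5 13 7 2 11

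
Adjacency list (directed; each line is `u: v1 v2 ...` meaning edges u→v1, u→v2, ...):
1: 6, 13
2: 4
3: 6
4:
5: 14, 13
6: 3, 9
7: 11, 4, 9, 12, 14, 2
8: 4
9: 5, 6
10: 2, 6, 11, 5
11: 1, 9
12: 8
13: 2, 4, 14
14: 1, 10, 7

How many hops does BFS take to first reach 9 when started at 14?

2

Level 0: 14
Level 1: 1, 7, 10
Level 2: 2, 4, 5, 6, 9, 11, 12, 13
Level 3: 3, 8
9 first appears at level 2.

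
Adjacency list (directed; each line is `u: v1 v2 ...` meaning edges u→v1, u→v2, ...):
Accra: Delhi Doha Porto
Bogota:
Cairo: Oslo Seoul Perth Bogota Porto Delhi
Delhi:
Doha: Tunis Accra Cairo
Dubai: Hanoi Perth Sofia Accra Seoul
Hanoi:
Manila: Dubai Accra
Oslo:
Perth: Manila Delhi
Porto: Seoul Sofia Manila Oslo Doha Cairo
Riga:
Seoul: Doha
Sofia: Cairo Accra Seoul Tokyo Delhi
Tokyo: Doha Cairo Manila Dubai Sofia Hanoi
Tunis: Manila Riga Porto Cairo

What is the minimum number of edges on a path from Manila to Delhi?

2

Level 0: Manila
Level 1: Accra, Dubai
Level 2: Delhi, Doha, Hanoi, Perth, Porto, Seoul, Sofia
Level 3: Cairo, Oslo, Tokyo, Tunis
Level 4: Bogota, Riga
Delhi first appears at level 2.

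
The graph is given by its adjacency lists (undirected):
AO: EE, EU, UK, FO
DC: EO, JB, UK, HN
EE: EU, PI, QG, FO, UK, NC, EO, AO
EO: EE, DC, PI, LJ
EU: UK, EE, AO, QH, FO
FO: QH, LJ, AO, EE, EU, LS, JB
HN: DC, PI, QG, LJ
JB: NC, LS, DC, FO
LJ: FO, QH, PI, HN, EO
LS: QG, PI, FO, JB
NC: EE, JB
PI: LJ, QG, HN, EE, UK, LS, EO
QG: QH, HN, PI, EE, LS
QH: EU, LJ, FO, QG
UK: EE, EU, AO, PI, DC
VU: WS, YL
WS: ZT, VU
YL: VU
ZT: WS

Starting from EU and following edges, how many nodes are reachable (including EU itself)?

15

BFS from EU visits: EU, UK, QH, FO, EE, AO, PI, DC, QG, LJ, LS, JB, NC, EO, HN
Reachable nodes: 15 of 19 total.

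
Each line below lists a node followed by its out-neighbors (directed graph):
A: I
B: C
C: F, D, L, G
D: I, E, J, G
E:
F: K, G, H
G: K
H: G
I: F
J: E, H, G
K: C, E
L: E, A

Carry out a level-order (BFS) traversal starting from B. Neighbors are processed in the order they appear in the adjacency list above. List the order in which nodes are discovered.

Visit B; enqueue C → queue [C]
Visit C; enqueue F, D, L, G → queue [F, D, L, G]
Visit F; enqueue K, H → queue [D, L, G, K, H]
Visit D; enqueue I, E, J → queue [L, G, K, H, I, E, J]
Visit L; enqueue A → queue [G, K, H, I, E, J, A]
Visit G → queue [K, H, I, E, J, A]
Visit K → queue [H, I, E, J, A]
Visit H → queue [I, E, J, A]
Visit I → queue [E, J, A]
Visit E → queue [J, A]
Visit J → queue [A]
Visit A → queue []

B, C, F, D, L, G, K, H, I, E, J, A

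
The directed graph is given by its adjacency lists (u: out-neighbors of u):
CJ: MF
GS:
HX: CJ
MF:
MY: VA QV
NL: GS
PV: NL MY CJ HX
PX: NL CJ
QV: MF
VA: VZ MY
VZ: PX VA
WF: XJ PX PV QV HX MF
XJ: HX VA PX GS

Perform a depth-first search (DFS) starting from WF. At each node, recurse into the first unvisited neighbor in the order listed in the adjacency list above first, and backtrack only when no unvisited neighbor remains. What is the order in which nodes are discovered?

WF, XJ, HX, CJ, MF, VA, VZ, PX, NL, GS, MY, QV, PV

Visit WF
WF → XJ
XJ → HX
HX → CJ
CJ → MF
XJ → VA
VA → VZ
VZ → PX
PX → NL
NL → GS
VA → MY
MY → QV
WF → PV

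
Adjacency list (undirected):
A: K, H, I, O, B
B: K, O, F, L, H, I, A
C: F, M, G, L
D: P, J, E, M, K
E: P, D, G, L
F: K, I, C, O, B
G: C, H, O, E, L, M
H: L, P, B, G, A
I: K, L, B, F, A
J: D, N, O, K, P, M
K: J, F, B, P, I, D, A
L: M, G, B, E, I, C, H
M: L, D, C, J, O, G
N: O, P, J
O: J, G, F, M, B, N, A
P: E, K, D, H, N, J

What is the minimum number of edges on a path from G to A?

Level 0: G
Level 1: C, E, H, L, M, O
Level 2: A, B, D, F, I, J, N, P
Level 3: K
A first appears at level 2.

2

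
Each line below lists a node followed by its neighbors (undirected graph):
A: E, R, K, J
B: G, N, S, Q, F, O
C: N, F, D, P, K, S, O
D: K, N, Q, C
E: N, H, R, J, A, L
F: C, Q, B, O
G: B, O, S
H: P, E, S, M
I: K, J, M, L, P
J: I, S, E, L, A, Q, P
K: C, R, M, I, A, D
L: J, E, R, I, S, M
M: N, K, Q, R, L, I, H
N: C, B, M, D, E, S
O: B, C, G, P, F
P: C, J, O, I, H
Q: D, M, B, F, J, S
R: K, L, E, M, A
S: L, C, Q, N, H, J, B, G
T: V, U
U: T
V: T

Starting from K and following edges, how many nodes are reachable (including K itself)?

BFS from K visits: K, R, M, I, D, C, A, L, E, Q, N, H, P, J, S, O, F, B, G
Reachable nodes: 19 of 22 total.

19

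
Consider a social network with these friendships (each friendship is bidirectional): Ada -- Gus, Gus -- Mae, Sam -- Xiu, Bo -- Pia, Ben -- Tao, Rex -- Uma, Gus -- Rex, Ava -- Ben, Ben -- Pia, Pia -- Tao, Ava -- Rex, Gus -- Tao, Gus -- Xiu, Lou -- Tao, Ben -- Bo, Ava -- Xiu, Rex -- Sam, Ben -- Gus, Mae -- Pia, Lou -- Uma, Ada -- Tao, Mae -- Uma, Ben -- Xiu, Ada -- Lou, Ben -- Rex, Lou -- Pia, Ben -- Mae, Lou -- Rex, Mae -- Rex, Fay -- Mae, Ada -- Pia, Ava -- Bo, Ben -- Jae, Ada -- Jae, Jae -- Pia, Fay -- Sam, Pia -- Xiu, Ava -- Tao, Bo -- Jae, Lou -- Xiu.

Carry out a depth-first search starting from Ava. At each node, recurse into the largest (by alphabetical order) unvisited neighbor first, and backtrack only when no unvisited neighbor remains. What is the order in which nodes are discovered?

Ava → Xiu → Sam → Rex → Uma → Mae → Pia → Tao → Lou → Ada → Jae → Bo → Ben → Gus → Fay

Visit Ava
Ava → Xiu
Xiu → Sam
Sam → Rex
Rex → Uma
Uma → Mae
Mae → Pia
Pia → Tao
Tao → Lou
Lou → Ada
Ada → Jae
Jae → Bo
Bo → Ben
Ben → Gus
Mae → Fay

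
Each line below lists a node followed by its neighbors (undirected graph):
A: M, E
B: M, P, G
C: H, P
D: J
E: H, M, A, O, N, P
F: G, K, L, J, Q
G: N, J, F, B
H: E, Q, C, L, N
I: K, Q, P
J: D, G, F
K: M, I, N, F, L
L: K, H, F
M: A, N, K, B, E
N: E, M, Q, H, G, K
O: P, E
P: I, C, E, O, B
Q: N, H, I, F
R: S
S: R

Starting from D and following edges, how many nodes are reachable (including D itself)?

BFS from D visits: D, J, G, F, N, B, K, L, Q, E, M, H, P, I, A, O, C
Reachable nodes: 17 of 19 total.

17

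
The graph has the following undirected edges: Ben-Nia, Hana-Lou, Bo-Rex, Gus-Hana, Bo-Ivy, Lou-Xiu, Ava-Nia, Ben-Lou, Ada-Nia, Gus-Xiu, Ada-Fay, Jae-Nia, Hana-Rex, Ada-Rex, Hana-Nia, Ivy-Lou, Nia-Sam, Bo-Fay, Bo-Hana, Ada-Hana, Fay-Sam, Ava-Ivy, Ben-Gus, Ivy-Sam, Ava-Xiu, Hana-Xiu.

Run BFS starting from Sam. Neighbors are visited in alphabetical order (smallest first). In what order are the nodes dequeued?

Sam, Fay, Ivy, Nia, Ada, Bo, Ava, Lou, Ben, Hana, Jae, Rex, Xiu, Gus

Visit Sam; enqueue Fay, Ivy, Nia → queue [Fay, Ivy, Nia]
Visit Fay; enqueue Ada, Bo → queue [Ivy, Nia, Ada, Bo]
Visit Ivy; enqueue Ava, Lou → queue [Nia, Ada, Bo, Ava, Lou]
Visit Nia; enqueue Ben, Hana, Jae → queue [Ada, Bo, Ava, Lou, Ben, Hana, Jae]
Visit Ada; enqueue Rex → queue [Bo, Ava, Lou, Ben, Hana, Jae, Rex]
Visit Bo → queue [Ava, Lou, Ben, Hana, Jae, Rex]
Visit Ava; enqueue Xiu → queue [Lou, Ben, Hana, Jae, Rex, Xiu]
Visit Lou → queue [Ben, Hana, Jae, Rex, Xiu]
Visit Ben; enqueue Gus → queue [Hana, Jae, Rex, Xiu, Gus]
Visit Hana → queue [Jae, Rex, Xiu, Gus]
Visit Jae → queue [Rex, Xiu, Gus]
Visit Rex → queue [Xiu, Gus]
Visit Xiu → queue [Gus]
Visit Gus → queue []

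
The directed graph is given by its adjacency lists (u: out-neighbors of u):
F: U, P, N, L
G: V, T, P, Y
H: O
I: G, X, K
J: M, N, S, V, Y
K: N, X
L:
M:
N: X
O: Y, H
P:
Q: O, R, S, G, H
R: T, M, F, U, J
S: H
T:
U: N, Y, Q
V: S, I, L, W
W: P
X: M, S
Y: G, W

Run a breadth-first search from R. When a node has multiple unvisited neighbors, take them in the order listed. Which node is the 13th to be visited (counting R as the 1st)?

Visit R; enqueue T, M, F, U, J → queue [T, M, F, U, J]
Visit T → queue [M, F, U, J]
Visit M → queue [F, U, J]
Visit F; enqueue P, N, L → queue [U, J, P, N, L]
Visit U; enqueue Y, Q → queue [J, P, N, L, Y, Q]
Visit J; enqueue S, V → queue [P, N, L, Y, Q, S, V]
Visit P → queue [N, L, Y, Q, S, V]
Visit N; enqueue X → queue [L, Y, Q, S, V, X]
Visit L → queue [Y, Q, S, V, X]
Visit Y; enqueue G, W → queue [Q, S, V, X, G, W]
Visit Q; enqueue O, H → queue [S, V, X, G, W, O, H]
Visit S → queue [V, X, G, W, O, H]
Visit V; enqueue I → queue [X, G, W, O, H, I]
Visit X → queue [G, W, O, H, I]
Visit G → queue [W, O, H, I]
Visit W → queue [O, H, I]
Visit O → queue [H, I]
Visit H → queue [I]
Visit I; enqueue K → queue [K]
Visit K → queue []

Visit order: R, T, M, F, U, J, P, N, L, Y, Q, S, V, X, G, W, O, H, I, K

V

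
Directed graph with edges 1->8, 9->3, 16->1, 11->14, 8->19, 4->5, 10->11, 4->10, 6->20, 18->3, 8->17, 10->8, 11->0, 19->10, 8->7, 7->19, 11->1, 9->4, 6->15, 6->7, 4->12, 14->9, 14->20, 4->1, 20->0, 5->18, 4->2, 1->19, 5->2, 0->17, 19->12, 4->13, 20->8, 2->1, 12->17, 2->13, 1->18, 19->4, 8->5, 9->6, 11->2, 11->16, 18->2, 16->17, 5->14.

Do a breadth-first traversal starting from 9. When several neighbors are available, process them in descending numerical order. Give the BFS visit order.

Visit 9; enqueue 6, 4, 3 → queue [6, 4, 3]
Visit 6; enqueue 20, 15, 7 → queue [4, 3, 20, 15, 7]
Visit 4; enqueue 13, 12, 10, 5, 2, 1 → queue [3, 20, 15, 7, 13, 12, 10, 5, 2, 1]
Visit 3 → queue [20, 15, 7, 13, 12, 10, 5, 2, 1]
Visit 20; enqueue 8, 0 → queue [15, 7, 13, 12, 10, 5, 2, 1, 8, 0]
Visit 15 → queue [7, 13, 12, 10, 5, 2, 1, 8, 0]
Visit 7; enqueue 19 → queue [13, 12, 10, 5, 2, 1, 8, 0, 19]
Visit 13 → queue [12, 10, 5, 2, 1, 8, 0, 19]
Visit 12; enqueue 17 → queue [10, 5, 2, 1, 8, 0, 19, 17]
Visit 10; enqueue 11 → queue [5, 2, 1, 8, 0, 19, 17, 11]
Visit 5; enqueue 18, 14 → queue [2, 1, 8, 0, 19, 17, 11, 18, 14]
Visit 2 → queue [1, 8, 0, 19, 17, 11, 18, 14]
Visit 1 → queue [8, 0, 19, 17, 11, 18, 14]
Visit 8 → queue [0, 19, 17, 11, 18, 14]
Visit 0 → queue [19, 17, 11, 18, 14]
Visit 19 → queue [17, 11, 18, 14]
Visit 17 → queue [11, 18, 14]
Visit 11; enqueue 16 → queue [18, 14, 16]
Visit 18 → queue [14, 16]
Visit 14 → queue [16]
Visit 16 → queue []

9, 6, 4, 3, 20, 15, 7, 13, 12, 10, 5, 2, 1, 8, 0, 19, 17, 11, 18, 14, 16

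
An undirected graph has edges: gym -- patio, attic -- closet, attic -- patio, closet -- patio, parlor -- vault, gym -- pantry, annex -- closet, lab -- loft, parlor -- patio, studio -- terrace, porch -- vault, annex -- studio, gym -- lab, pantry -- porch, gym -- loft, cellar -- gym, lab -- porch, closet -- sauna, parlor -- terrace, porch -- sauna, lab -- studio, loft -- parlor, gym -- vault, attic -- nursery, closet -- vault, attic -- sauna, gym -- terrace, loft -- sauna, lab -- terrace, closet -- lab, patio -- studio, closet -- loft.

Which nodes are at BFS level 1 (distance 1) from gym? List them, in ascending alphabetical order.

cellar, lab, loft, pantry, patio, terrace, vault

Level 0: gym
Level 1: cellar, lab, loft, pantry, patio, terrace, vault
Level 2: attic, closet, parlor, porch, sauna, studio
Level 3: annex, nursery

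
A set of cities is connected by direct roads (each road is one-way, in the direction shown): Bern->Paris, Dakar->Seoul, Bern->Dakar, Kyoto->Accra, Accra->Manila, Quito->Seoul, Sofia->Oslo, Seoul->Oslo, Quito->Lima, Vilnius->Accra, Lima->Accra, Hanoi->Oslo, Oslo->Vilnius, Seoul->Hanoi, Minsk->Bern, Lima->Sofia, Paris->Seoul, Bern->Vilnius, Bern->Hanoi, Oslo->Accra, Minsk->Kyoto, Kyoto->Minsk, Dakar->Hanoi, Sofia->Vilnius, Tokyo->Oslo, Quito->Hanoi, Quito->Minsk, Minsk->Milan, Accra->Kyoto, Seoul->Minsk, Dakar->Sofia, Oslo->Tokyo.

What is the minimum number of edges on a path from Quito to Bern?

2

Level 0: Quito
Level 1: Hanoi, Lima, Minsk, Seoul
Level 2: Accra, Bern, Kyoto, Milan, Oslo, Sofia
Level 3: Dakar, Manila, Paris, Tokyo, Vilnius
Bern first appears at level 2.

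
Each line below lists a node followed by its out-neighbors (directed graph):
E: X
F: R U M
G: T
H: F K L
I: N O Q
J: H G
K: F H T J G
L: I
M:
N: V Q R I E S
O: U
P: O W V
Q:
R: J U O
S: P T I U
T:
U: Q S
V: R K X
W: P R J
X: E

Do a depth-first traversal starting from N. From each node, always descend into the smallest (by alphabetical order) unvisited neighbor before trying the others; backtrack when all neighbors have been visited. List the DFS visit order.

N → E → X → I → O → U → Q → S → P → V → K → F → M → R → J → G → T → H → L → W

Visit N
N → E
E → X
N → I
I → O
O → U
U → Q
U → S
S → P
P → V
V → K
K → F
F → M
F → R
R → J
J → G
G → T
J → H
H → L
P → W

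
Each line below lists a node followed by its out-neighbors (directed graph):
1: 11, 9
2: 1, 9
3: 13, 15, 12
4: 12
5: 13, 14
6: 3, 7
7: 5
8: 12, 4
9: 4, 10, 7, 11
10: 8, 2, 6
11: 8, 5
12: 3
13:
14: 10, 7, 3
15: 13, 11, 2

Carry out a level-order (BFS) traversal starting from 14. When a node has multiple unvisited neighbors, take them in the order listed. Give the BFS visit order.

14, 10, 7, 3, 8, 2, 6, 5, 13, 15, 12, 4, 1, 9, 11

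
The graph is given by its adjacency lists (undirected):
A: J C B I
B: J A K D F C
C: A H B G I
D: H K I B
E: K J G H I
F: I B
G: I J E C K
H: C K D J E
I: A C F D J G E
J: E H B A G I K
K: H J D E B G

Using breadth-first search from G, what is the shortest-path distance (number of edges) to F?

2

Level 0: G
Level 1: C, E, I, J, K
Level 2: A, B, D, F, H
F first appears at level 2.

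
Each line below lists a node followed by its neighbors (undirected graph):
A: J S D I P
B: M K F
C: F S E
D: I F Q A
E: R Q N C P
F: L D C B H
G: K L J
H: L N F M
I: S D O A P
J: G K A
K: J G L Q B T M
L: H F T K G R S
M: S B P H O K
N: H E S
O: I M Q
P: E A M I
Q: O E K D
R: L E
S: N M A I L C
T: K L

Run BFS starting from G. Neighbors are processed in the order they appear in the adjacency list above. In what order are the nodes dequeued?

Visit G; enqueue K, L, J → queue [K, L, J]
Visit K; enqueue Q, B, T, M → queue [L, J, Q, B, T, M]
Visit L; enqueue H, F, R, S → queue [J, Q, B, T, M, H, F, R, S]
Visit J; enqueue A → queue [Q, B, T, M, H, F, R, S, A]
Visit Q; enqueue O, E, D → queue [B, T, M, H, F, R, S, A, O, E, D]
Visit B → queue [T, M, H, F, R, S, A, O, E, D]
Visit T → queue [M, H, F, R, S, A, O, E, D]
Visit M; enqueue P → queue [H, F, R, S, A, O, E, D, P]
Visit H; enqueue N → queue [F, R, S, A, O, E, D, P, N]
Visit F; enqueue C → queue [R, S, A, O, E, D, P, N, C]
Visit R → queue [S, A, O, E, D, P, N, C]
Visit S; enqueue I → queue [A, O, E, D, P, N, C, I]
Visit A → queue [O, E, D, P, N, C, I]
Visit O → queue [E, D, P, N, C, I]
Visit E → queue [D, P, N, C, I]
Visit D → queue [P, N, C, I]
Visit P → queue [N, C, I]
Visit N → queue [C, I]
Visit C → queue [I]
Visit I → queue []

G K L J Q B T M H F R S A O E D P N C I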